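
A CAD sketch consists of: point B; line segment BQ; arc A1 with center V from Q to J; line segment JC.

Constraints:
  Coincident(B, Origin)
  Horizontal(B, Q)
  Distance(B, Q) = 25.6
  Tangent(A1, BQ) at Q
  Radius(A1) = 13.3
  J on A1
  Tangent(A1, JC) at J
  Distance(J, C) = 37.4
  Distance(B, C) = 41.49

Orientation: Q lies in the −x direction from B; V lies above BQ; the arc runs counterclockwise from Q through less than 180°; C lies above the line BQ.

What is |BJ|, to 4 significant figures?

15.57

Checks: B = (0.00, 0.00) ✓; |VJ| = 13.30 ✓; ∠(VJ, JC) = 90.00° ✓; |JC| = 37.40 ✓; |BC| = 41.49 ✓.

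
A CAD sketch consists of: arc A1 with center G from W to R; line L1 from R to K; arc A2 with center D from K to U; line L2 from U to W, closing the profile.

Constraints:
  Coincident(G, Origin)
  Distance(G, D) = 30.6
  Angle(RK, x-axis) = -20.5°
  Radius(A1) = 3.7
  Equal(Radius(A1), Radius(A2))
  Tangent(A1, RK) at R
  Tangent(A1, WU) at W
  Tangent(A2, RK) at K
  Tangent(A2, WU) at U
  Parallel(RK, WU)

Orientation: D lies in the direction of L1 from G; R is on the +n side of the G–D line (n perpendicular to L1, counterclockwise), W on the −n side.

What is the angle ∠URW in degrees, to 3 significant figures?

76.4°

Tangency of A1 to both parallel lines with radius 3.7 puts R and W at G ± 3.7·n: R = (1.30, 3.47), W = (-1.30, -3.47). Equal radii place K and U the same way about D: K = D + 3.7·n = (30.0, -7.25), U = D − 3.7·n = (27.4, -14.2). Then cos ∠URW = RU·RW / (|RU||RW|), giving 76.4°.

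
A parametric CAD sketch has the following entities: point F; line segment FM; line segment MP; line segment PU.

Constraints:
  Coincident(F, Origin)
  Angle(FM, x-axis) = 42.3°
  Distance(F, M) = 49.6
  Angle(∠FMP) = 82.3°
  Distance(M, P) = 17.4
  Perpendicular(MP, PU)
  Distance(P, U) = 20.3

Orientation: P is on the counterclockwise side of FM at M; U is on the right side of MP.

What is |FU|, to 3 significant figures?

70.3

F is at the origin; FM runs at 42.3° with length 49.6, so M = 49.6·(cos 42.3°, sin 42.3°) = (36.7, 33.4). ∠FMP = 82.3°, so MP runs at 42.3° + (180° − 82.3°) = 140° from the x-axis; with |MP| = 17.4, P = M + 17.4·(cos 140°, sin 140°) = (23.4, 44.6). The perpendicularity gives PU at right angles to MP; with |PU| = 20.3 on the right of MP, U = P + 20.3·(0.643, 0.766) = (36.4, 60.1). Then |FU| = |U − F| = 70.3.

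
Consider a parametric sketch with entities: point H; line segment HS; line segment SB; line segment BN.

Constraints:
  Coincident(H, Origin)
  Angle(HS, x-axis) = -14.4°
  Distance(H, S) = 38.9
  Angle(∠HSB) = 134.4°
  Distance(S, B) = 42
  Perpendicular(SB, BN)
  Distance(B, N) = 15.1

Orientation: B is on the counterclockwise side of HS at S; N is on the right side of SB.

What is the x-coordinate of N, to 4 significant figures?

81.43

∠HSB = 134.4°, so SB runs at -14.4° + (180° − 134.4°) = 31.20° from the x-axis; with |SB| = 42.0, B = S + 42.0·(cos 31.20°, sin 31.20°) = (73.60, 12.08). SB is perpendicular to BN; with |BN| = 15.1 on the right of SB, N = B + 15.1·(0.5180, -0.8554) = (81.43, -0.8329). So N.x = 81.43.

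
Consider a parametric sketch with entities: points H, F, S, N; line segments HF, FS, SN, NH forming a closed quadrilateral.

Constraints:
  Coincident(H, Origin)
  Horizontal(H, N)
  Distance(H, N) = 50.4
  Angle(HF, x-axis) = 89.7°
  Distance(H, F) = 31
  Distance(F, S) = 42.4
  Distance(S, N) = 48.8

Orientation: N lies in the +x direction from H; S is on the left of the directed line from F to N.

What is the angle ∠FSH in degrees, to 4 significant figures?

27.55°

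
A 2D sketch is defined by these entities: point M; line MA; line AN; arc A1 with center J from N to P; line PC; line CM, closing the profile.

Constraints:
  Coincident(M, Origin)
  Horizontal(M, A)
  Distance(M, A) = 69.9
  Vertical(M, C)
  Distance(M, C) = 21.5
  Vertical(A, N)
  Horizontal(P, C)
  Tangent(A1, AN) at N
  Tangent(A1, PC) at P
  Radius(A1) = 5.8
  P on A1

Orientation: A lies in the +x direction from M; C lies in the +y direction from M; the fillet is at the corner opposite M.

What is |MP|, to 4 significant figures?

67.61

The virtual corner opposite M is at (69.90, 21.50). Since A1 is tangent to AN there, JN ⟂ AN and tangency of A1 to PC means the radius JP is perpendicular to PC, with radius 5.8, so the center J sits 5.8 in from both sides at J = (64.10, 15.70). That places the tangent points at N = (69.90, 15.70) on AN and P = (64.10, 21.50) on PC. Then |MP| = |P − M| = 67.61.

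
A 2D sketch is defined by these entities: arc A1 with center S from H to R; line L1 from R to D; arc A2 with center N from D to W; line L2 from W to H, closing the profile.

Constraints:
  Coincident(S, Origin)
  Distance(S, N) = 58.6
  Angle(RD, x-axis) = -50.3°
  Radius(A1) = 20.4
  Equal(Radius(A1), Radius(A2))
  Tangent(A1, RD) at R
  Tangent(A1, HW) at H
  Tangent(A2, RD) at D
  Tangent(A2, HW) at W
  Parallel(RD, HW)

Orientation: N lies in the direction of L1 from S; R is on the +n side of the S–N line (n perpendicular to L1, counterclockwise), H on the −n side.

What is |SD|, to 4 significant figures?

62.05

The slot axis is L1's direction at -50.3°, so u = (cos -50.3°, sin -50.3°) = (0.6388, -0.7694) and n = (−sin -50.3°, cos -50.3°) = (0.7694, 0.6388). S is at the origin and N lies 58.6 along u from S, so N = 58.6·u = (37.43, -45.09). Tangency of A1 to both parallel lines with radius 20.4 puts R and H at S ± 20.4·n: R = (15.70, 13.03), H = (-15.70, -13.03). Equal radii place D and W the same way about N: D = N + 20.4·n = (53.13, -32.06), W = N − 20.4·n = (21.74, -58.12). Then |SD| = |D − S| = 62.05.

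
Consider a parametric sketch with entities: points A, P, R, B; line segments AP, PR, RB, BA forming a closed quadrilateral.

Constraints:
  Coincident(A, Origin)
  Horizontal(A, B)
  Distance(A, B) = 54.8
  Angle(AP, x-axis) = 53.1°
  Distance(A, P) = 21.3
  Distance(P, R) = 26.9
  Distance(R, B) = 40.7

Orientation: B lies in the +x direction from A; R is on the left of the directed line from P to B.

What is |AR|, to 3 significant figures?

47.9

Checks: |PR| = 26.90 ✓; |RB| = 40.70 ✓.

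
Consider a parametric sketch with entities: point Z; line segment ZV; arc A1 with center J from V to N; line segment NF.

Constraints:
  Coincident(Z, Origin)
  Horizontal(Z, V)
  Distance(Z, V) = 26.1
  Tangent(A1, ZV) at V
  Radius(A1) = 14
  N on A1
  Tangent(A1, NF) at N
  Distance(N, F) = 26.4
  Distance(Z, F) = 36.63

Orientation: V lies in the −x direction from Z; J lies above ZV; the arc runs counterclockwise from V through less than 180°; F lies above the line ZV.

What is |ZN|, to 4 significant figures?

16.38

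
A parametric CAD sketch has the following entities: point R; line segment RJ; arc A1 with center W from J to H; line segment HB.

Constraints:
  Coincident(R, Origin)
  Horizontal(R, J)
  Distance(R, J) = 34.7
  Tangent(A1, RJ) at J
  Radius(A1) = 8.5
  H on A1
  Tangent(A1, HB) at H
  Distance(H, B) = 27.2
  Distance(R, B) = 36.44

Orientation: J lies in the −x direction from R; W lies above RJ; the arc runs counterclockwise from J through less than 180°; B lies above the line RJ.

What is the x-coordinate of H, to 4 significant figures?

-26.63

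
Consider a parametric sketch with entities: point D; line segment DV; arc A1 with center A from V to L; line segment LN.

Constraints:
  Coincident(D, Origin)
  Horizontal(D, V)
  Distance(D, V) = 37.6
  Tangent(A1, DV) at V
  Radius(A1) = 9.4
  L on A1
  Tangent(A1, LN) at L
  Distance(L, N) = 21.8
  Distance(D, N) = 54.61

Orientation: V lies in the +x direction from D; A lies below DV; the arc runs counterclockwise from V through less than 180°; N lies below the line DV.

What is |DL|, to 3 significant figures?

34.0

Checks: |AL| = 9.400 ✓; ∠(AL, LN) = 90.00° ✓; |LN| = 21.80 ✓; |DN| = 54.61 ✓.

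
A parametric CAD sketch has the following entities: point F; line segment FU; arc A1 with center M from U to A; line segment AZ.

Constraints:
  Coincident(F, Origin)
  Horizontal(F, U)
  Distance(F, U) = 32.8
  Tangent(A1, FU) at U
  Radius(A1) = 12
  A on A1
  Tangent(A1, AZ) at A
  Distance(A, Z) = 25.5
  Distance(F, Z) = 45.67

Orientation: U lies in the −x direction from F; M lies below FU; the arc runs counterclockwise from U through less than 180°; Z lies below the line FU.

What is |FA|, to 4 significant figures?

46.20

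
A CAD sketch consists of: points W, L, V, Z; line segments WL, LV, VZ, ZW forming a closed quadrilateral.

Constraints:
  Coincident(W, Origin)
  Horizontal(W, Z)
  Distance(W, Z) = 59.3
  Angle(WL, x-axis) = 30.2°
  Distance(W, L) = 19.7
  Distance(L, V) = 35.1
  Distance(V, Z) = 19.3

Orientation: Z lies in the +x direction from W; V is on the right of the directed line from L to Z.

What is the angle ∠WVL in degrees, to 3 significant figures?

23.6°

W is at the origin; W and Z share the same y with |WZ| = 59.3 and Z in +x, so Z = (59.3, 0). WL runs at 30.2° with |WL| = 19.7, so L = (17.0, 9.91). V is determined by |LV| = 35.1 and |VZ| = 19.3 together: it lies at the intersection of circle(L, 35.1) and circle(Z, 19.3). With |LZ| = 43.4, the foot of the radical line on LZ is 31.6 from L and the perpendicular offset is √(35.1² − 31.6²) = 15.3. Taking the right-of-LZ solution: V = (44.3, -12.2).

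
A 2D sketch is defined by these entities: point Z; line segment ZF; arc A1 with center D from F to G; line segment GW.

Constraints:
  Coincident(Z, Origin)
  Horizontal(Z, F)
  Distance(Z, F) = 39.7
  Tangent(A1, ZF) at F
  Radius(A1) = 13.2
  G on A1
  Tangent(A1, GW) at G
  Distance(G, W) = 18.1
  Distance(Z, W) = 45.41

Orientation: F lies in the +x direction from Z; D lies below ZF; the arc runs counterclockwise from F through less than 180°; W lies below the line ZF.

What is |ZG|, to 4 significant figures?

31.16

Checks: |DG| = 13.20 ✓; ∠(DG, GW) = 90.00° ✓; |GW| = 18.10 ✓; |ZW| = 45.41 ✓.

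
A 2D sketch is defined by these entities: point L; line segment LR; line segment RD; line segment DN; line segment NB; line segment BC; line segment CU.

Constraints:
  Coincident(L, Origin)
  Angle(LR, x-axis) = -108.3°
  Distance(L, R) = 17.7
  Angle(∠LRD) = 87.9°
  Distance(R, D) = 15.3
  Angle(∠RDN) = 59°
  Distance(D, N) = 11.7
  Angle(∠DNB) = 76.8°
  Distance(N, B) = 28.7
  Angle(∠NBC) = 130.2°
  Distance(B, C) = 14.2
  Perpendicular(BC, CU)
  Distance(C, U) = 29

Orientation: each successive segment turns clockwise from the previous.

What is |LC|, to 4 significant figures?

43.25

L is at the origin; LR runs at -108.3° with length 17.7, so R = (-5.558, -16.80). ∠LRD = 87.9° gives RD at 159.6° from the x-axis; with |RD| = 15.3, D = (-19.90, -11.47). ∠RDN = 59.0° gives DN at 38.60° from the x-axis; with |DN| = 11.7, N = (-10.75, -4.172). ∠DNB = 76.8° gives NB at -64.60° from the x-axis; with |NB| = 28.7, B = (1.556, -30.10). ∠NBC = 130.2° gives BC at -114.4° from the x-axis; with |BC| = 14.2, C = (-4.310, -43.03). Then |LC| = |C − L| = 43.25.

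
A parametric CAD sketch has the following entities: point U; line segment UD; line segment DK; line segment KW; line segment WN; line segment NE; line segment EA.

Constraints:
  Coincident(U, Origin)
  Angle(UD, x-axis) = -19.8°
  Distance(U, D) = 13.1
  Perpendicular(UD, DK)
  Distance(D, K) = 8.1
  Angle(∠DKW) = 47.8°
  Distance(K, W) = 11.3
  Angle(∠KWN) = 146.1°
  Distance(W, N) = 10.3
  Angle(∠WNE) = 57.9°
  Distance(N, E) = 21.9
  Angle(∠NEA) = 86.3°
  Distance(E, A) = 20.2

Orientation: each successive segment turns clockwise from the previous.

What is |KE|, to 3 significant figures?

14.7

U is at the origin; UD runs at -19.8° with length 13.1, so D = (12.3, -4.44). UD ⟂ DK, so DK runs at -110°; with |DK| = 8.1, K = (9.58, -12.1). ∠DKW = 47.8° gives KW at 118° from the x-axis; with |KW| = 11.3, W = (4.28, -2.08). ∠KWN = 146.1° gives WN at 84.1° from the x-axis; with |WN| = 10.3, N = (5.34, 8.16). ∠WNE = 57.9° gives NE at -38.0° from the x-axis; with |NE| = 21.9, E = (22.6, -5.32). Then |KE| = |E − K| = 14.7.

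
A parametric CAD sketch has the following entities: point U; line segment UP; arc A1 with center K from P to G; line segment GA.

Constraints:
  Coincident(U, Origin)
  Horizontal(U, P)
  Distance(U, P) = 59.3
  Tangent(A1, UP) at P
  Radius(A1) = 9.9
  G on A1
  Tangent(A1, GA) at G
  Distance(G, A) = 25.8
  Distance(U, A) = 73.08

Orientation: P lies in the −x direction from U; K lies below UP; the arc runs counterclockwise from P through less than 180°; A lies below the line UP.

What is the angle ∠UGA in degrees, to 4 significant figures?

86.43°

U is at the origin; UP is horizontal with |UP| = 59.3 and P on the −x side, so P = (-59.30, 0.000). The tangent condition forces KP to be normal to UP, so K = P + (0, -9.9) = (-59.30, -9.900). Since KG ⟂ GA (tangency), |KA| = √(9.9² + 25.8²) = 27.63 regardless of where G sits on A1. So A lies on both circle(U, 73.08) and circle(K, 27.63); the below-UP intersection is A = (-62.84, -37.31). G is the foot of the tangent from A: G = (-68.92, -12.23).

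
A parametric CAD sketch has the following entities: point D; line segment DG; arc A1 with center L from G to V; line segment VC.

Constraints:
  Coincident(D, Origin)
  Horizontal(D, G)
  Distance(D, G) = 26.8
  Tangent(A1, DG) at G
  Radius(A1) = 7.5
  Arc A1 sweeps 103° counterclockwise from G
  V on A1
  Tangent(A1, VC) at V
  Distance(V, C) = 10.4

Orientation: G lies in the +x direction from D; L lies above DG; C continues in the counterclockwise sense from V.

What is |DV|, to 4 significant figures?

35.32

A1 meets DG tangentially, so LG is at right angles to DG, so L = G + (0, 7.5) = (26.80, 7.500). On A1, G sits at bearing -90° from L; a 103° counterclockwise sweep puts V at bearing 13°, so V = L + 7.5·(cos 13°, sin 13°) = (34.11, 9.187). Then |DV| = |V − D| = 35.32.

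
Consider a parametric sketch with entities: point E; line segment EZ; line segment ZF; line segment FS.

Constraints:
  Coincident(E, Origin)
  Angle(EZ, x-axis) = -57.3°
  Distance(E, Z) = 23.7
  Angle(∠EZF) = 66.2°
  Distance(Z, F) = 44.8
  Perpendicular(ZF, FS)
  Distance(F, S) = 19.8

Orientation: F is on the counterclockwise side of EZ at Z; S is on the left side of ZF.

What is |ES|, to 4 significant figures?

35.29

∠EZF = 66.2°, so ZF runs at -57.3° + (180° − 66.2°) = 56.50° from the x-axis; with |ZF| = 44.8, F = Z + 44.8·(cos 56.50°, sin 56.50°) = (37.53, 17.41). The perpendicularity gives FS at right angles to ZF; with |FS| = 19.8 on the left of ZF, S = F + 19.8·(-0.8339, 0.5519) = (21.02, 28.34). Then |ES| = |S − E| = 35.29.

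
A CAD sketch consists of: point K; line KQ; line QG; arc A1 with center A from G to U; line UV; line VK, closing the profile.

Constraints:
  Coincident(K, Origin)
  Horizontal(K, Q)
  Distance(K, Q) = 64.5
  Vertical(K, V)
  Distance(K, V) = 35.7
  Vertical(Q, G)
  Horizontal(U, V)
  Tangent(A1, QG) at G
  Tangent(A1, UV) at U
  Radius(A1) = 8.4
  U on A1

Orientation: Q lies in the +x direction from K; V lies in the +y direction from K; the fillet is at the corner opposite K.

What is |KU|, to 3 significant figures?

66.5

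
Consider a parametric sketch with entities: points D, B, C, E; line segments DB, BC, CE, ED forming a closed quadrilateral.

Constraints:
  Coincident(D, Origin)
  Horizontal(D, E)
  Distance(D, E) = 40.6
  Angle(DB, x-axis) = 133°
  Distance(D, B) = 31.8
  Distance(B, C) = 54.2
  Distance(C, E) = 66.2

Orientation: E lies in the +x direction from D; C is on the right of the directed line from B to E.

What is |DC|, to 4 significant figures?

35.68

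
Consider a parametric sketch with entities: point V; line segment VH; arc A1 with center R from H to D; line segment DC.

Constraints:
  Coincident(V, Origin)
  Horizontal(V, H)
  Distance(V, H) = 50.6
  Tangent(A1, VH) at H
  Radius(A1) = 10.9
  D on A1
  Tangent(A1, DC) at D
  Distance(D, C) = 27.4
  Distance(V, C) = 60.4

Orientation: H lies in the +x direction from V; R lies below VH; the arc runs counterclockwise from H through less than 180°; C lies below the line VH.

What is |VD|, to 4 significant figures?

42.00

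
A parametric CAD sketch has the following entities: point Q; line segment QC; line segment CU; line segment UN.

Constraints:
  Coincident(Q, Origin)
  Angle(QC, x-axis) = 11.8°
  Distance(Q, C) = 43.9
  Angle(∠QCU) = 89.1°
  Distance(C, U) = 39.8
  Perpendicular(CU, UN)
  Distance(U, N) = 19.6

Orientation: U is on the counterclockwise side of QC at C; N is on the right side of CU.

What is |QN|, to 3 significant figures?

74.6

Q is at the origin; QC runs at 11.8° with length 43.9, so C = 43.9·(cos 11.8°, sin 11.8°) = (43.0, 8.98). ∠QCU = 89.1°, so CU runs at 11.8° + (180° − 89.1°) = 103° from the x-axis; with |CU| = 39.8, U = C + 39.8·(cos 103°, sin 103°) = (34.2, 47.8). CU ⟂ UN; with |UN| = 19.6 on the right of CU, N = U + 19.6·(0.976, 0.220) = (53.3, 52.1). Then |QN| = |N − Q| = 74.6.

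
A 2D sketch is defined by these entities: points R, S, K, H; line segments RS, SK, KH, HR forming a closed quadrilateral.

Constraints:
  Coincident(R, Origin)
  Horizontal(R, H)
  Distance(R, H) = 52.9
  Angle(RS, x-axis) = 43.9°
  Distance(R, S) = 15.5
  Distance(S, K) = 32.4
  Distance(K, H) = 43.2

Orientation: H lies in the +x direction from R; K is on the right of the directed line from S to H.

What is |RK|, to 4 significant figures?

26.33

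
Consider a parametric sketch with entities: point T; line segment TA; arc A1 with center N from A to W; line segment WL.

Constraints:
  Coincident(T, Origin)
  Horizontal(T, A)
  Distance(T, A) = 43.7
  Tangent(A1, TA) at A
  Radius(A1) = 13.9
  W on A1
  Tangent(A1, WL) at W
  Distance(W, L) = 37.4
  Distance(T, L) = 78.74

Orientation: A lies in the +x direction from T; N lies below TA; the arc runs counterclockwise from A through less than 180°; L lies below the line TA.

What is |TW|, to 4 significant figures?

41.58

T is at the origin; T and A share the same y with |TA| = 43.7 and A on the +x side, so A = (43.70, 0.000). Since A1 is tangent to TA there, NA ⟂ TA, so N = A + (0, -13.9) = (43.70, -13.90). Since NW ⟂ WL (tangency), |NL| = √(13.9² + 37.4²) = 39.90 regardless of where W sits on A1. So L lies on both circle(T, 78.74) and circle(N, 39.90); the below-TA intersection is L = (60.91, -49.90). W is the foot of the tangent from L: W = (34.03, -23.89).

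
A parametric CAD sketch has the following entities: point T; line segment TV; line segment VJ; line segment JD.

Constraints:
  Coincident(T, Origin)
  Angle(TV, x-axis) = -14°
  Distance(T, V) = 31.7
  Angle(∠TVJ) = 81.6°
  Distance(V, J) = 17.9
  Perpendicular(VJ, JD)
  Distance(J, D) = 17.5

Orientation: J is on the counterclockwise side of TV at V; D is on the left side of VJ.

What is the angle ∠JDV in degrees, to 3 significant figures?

45.6°

T is at the origin; TV runs at -14.0° with length 31.7, so V = 31.7·(cos -14.0°, sin -14.0°) = (30.8, -7.67). ∠TVJ = 81.6°, so VJ runs at -14.0° + (180° − 81.6°) = 84.4° from the x-axis; with |VJ| = 17.9, J = V + 17.9·(cos 84.4°, sin 84.4°) = (32.5, 10.1). VJ is perpendicular to JD; with |JD| = 17.5 on the left of VJ, D = J + 17.5·(-0.995, 0.0976) = (15.1, 11.9). Then cos ∠JDV = DJ·DV / (|DJ||DV|), giving 45.6°.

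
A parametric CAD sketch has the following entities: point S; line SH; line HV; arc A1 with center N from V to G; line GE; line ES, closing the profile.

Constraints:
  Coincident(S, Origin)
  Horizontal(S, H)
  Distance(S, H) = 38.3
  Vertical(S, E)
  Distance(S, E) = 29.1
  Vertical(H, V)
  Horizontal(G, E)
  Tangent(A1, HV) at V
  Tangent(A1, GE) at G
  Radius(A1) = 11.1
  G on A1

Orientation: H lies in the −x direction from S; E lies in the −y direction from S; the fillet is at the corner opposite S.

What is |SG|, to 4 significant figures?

39.83

S is at the origin; SH is horizontal with |SH| = 38.3 and H on the −x side, so H = (-38.30, 0.000). S and E share the same x with |SE| = 29.1 and E on the −y side, so E = (0.000, -29.10). The virtual corner opposite S is at (-38.30, -29.10). A1 meets HV tangentially, so NV is at right angles to HV and tangency of A1 to GE means the radius NG is perpendicular to GE, with radius 11.1, so the center N sits 11.1 in from both sides at N = (-27.20, -18.00). That places the tangent points at V = (-38.30, -18.00) on HV and G = (-27.20, -29.10) on GE. Then |SG| = |G − S| = 39.83.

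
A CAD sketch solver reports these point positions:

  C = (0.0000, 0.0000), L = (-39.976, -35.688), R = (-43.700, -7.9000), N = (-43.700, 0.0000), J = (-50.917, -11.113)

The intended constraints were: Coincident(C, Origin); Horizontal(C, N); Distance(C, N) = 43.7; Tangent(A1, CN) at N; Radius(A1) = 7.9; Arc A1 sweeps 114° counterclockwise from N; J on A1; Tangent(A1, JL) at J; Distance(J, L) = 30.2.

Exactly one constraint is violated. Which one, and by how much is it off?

Distance(J, L) = 30.2 — off by 3.30.

C = (0.00, 0.00) ✓; C.y = 0.00, N.y = 0.00 ✓; |CN| = 43.70 ✓; ∠(RN, NC) = 90.00° ✓; |RN| = 7.900 ✓; bearing(R→J) − bearing(R→N) = 114.0° ✓; |RJ| = 7.900 ✓; ∠(RJ, JL) = 90.00° ✓; |JL| = 26.90 ✗.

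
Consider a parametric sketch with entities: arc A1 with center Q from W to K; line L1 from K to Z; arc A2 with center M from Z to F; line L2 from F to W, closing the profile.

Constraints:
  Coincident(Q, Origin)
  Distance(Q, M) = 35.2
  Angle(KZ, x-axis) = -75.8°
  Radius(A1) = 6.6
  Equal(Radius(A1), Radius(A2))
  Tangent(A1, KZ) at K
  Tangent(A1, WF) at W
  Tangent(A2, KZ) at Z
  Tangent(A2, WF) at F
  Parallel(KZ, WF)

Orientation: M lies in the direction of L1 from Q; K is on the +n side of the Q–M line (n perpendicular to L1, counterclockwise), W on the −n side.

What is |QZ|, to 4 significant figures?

35.81

The slot axis is L1's direction at -75.8°, so u = (cos -75.8°, sin -75.8°) = (0.2453, -0.9694) and n = (−sin -75.8°, cos -75.8°) = (0.9694, 0.2453). Q is at the origin and M lies 35.2 along u from Q, so M = 35.2·u = (8.635, -34.12). Tangency of A1 to both parallel lines with radius 6.6 puts K and W at Q ± 6.6·n: K = (6.398, 1.619), W = (-6.398, -1.619). Equal radii place Z and F the same way about M: Z = M + 6.6·n = (15.03, -32.51), F = M − 6.6·n = (2.236, -35.74). Then |QZ| = |Z − Q| = 35.81.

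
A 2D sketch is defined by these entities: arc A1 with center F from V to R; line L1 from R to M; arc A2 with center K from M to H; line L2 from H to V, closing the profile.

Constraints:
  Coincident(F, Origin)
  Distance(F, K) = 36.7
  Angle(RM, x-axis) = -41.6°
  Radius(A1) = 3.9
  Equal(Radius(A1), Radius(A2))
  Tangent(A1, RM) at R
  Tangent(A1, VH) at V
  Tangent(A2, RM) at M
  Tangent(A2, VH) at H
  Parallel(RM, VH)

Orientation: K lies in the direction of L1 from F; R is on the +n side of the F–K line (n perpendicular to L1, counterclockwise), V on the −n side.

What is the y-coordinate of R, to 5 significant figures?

2.9164

F is at the origin and K lies 36.7 along u from F, so K = 36.7·u = (27.444, -24.366). Tangency of A1 to both parallel lines with radius 3.9 puts R and V at F ± 3.9·n: R = (2.5893, 2.9164), V = (-2.5893, -2.9164). So R.y = 2.9164.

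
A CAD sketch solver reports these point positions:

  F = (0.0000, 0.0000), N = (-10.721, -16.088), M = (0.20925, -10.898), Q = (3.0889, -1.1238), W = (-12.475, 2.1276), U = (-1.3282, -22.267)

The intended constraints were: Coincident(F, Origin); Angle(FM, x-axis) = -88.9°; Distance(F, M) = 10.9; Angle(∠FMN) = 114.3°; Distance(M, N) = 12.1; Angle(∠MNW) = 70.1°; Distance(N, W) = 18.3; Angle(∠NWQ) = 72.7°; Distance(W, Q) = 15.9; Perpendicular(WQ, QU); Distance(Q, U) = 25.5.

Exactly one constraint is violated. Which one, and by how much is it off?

Distance(Q, U) = 25.5 — off by 3.90.

F = (0.00, 0.00) ✓; FM at -88.90° ✓; |FM| = 10.90 ✓; ∠FMN = 114.3° ✓; |MN| = 12.10 ✓; ∠MNW = 70.10° ✓; |NW| = 18.30 ✓; ∠NWQ = 72.70° ✓; |WQ| = 15.90 ✓; ∠(WQ, QU) = 90.00° ✓; |QU| = 21.60 ✗.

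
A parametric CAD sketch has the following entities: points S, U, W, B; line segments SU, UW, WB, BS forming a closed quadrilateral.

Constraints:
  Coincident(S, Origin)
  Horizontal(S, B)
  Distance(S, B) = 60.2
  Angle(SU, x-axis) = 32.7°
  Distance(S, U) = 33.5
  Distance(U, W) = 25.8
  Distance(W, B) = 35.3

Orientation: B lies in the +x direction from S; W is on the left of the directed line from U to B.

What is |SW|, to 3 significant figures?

59.3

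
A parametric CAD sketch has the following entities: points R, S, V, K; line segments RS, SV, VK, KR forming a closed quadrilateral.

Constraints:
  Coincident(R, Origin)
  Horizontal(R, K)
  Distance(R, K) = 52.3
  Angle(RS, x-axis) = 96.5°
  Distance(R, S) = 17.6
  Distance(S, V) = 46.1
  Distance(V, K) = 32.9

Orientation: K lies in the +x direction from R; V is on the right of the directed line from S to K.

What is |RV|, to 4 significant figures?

32.18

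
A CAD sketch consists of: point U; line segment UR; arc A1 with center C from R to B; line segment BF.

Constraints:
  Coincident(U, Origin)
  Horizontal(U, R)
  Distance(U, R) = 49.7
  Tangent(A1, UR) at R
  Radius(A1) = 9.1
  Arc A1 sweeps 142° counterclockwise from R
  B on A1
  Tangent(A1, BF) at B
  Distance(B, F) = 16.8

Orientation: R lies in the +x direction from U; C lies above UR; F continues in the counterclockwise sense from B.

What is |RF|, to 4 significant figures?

27.69

On A1, R sits at bearing -90° from C; a 142° counterclockwise sweep puts B at bearing 52°, so B = C + 9.1·(cos 52°, sin 52°) = (55.30, 16.27). Since A1 is tangent to BF there, CB ⟂ BF, so BF runs along (−sin 52°, cos 52°); with |BF| = 16.8, F = (42.06, 26.61). Then |RF| = |F − R| = 27.69.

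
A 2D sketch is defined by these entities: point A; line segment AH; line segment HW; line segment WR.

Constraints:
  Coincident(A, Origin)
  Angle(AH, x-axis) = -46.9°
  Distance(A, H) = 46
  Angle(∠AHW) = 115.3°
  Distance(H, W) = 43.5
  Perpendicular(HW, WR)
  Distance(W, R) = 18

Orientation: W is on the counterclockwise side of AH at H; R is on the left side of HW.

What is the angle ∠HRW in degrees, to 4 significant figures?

67.52°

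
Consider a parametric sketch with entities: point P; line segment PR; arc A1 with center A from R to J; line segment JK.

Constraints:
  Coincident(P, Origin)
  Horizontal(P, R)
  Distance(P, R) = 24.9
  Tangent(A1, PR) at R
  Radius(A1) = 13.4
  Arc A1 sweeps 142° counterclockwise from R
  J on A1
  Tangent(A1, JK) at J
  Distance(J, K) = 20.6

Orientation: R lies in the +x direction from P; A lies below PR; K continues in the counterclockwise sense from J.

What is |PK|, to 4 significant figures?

49.23

On A1, R sits at bearing 90° from A; a 142° counterclockwise sweep puts J at bearing 232°, so J = A + 13.4·(cos 232°, sin 232°) = (16.65, -23.96). The tangent condition forces AJ to be normal to JK, so JK runs along (−sin 232°, cos 232°); with |JK| = 20.6, K = (32.88, -36.64). Then |PK| = |K − P| = 49.23.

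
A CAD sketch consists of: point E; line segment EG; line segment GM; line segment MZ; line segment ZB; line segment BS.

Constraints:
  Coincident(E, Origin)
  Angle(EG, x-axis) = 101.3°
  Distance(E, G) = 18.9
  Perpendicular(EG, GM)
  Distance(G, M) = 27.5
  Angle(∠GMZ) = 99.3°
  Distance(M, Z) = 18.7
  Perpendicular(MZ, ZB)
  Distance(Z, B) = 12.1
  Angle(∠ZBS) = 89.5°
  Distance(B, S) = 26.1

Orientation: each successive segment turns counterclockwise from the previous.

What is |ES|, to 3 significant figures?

28.3

E is at the origin; EG runs at 101.3° with length 18.9, so G = (-3.70, 18.5). EG ⟂ GM, so GM runs at -169°; with |GM| = 27.5, M = (-30.7, 13.1). ∠GMZ = 99.3° gives MZ at -88.0° from the x-axis; with |MZ| = 18.7, Z = (-30.0, -5.54). MZ is perpendicular to ZB, so ZB runs at 2.00°; with |ZB| = 12.1, B = (-17.9, -5.12). ∠ZBS = 89.5° gives BS at 92.5° from the x-axis; with |BS| = 26.1, S = (-19.1, 21.0). Then |ES| = |S − E| = 28.3.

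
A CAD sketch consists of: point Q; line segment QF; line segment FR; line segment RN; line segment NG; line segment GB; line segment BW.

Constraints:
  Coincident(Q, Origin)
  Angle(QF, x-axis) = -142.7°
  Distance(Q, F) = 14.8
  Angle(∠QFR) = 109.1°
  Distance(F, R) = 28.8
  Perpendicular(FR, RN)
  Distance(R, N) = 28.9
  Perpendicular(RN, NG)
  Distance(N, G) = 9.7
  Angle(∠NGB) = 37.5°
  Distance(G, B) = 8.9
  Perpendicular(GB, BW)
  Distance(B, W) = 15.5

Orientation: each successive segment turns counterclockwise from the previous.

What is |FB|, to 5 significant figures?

35.154

Q is at the origin; QF runs at -142.7° with length 14.8, so F = (-11.773, -8.9686). ∠QFR = 109.1° gives FR at -71.800° from the x-axis; with |FR| = 28.8, R = (-2.7778, -36.328). The perpendicularity gives RN at right angles to FR, so RN runs at 18.200°; with |RN| = 28.9, N = (24.676, -27.301). RN is perpendicular to NG, so NG runs at 108.20°; with |NG| = 9.7, G = (21.647, -18.087). ∠NGB = 37.5° gives GB at -109.30° from the x-axis; with |GB| = 8.9, B = (18.705, -26.486). Then |FB| = |B − F| = 35.154.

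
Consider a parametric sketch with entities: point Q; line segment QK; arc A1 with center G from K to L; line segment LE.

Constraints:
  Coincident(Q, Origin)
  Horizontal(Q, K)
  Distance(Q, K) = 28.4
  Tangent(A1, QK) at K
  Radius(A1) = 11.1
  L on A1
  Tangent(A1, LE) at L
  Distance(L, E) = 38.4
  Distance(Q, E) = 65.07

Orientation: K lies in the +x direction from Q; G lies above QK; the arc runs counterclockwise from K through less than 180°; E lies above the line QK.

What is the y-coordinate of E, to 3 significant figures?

47.9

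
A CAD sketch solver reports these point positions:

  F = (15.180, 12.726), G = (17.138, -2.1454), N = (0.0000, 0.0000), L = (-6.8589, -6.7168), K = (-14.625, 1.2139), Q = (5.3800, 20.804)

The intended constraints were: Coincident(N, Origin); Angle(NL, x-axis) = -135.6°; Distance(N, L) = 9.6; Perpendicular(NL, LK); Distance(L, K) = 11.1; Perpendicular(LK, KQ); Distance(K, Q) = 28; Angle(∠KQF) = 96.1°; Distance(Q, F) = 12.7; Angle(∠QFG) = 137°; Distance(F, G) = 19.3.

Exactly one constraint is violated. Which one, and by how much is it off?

Distance(F, G) = 19.3 — off by 4.30.

N = (0.00, 0.00) ✓; NL at -135.6° ✓; |NL| = 9.600 ✓; ∠(NL, LK) = 90.00° ✓; |LK| = 11.10 ✓; ∠(LK, KQ) = 90.00° ✓; |KQ| = 28.00 ✓; ∠KQF = 96.10° ✓; |QF| = 12.70 ✓; ∠QFG = 137.0° ✓; |FG| = 15.00 ✗.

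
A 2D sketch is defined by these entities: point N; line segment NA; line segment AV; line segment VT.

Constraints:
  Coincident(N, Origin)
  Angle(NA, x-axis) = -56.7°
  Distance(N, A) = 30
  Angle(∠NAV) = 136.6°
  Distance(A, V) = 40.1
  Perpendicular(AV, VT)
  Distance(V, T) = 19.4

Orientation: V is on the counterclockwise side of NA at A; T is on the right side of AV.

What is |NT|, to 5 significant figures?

73.704

N is at the origin; NA runs at -56.7° with length 30.0, so A = 30.0·(cos -56.7°, sin -56.7°) = (16.471, -25.074). ∠NAV = 136.6°, so AV runs at -56.7° + (180° − 136.6°) = -13.300° from the x-axis; with |AV| = 40.1, V = A + 40.1·(cos -13.300°, sin -13.300°) = (55.495, -34.299). The perpendicularity gives VT at right angles to AV; with |VT| = 19.4 on the right of AV, T = V + 19.4·(-0.23005, -0.97318) = (51.032, -53.179). Then |NT| = |T − N| = 73.704.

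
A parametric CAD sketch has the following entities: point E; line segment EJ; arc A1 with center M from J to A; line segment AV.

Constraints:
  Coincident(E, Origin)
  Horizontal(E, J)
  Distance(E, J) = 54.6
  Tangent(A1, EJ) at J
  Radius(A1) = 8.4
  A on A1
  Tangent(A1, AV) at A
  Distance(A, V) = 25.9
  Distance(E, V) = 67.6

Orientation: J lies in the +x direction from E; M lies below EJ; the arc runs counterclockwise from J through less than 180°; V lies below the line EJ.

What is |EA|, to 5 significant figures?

48.408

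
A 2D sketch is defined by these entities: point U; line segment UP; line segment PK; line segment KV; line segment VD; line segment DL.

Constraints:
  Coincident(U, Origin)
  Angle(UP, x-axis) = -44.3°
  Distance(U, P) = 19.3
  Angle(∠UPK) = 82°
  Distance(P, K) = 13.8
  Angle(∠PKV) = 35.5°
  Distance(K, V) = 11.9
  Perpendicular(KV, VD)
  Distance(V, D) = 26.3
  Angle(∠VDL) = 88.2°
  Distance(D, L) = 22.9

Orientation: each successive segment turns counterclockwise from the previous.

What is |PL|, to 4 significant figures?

28.33

U is at the origin; UP runs at -44.3° with length 19.3, so P = (13.81, -13.48). ∠UPK = 82.0° gives PK at 53.70° from the x-axis; with |PK| = 13.8, K = (21.98, -2.358). ∠PKV = 35.5° gives KV at -161.8° from the x-axis; with |KV| = 11.9, V = (10.68, -6.074). KV ⟂ VD, so VD runs at -71.80°; with |VD| = 26.3, D = (18.89, -31.06). ∠VDL = 88.2° gives DL at 20.00° from the x-axis; with |DL| = 22.9, L = (40.41, -23.23). Then |PL| = |L − P| = 28.33.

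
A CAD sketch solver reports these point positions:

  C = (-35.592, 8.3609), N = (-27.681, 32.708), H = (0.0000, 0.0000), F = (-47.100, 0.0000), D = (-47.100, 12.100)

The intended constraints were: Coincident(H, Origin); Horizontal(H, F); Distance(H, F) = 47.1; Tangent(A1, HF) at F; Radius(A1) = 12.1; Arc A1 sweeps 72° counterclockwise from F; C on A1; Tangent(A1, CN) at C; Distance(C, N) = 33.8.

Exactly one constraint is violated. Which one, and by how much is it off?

Distance(C, N) = 33.8 — off by 8.20.

H = (0.00, 0.00) ✓; H.y = 0.00, F.y = 0.00 ✓; |HF| = 47.10 ✓; ∠(DF, FH) = 90.00° ✓; |DF| = 12.10 ✓; bearing(D→C) − bearing(D→F) = 72.00° ✓; |DC| = 12.10 ✓; ∠(DC, CN) = 90.00° ✓; |CN| = 25.60 ✗.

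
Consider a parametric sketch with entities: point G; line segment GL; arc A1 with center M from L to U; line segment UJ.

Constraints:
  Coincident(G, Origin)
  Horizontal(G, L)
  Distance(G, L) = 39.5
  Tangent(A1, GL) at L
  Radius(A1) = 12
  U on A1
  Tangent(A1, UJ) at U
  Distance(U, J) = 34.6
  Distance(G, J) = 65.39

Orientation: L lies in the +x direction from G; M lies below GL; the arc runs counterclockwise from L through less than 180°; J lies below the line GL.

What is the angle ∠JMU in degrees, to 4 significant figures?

70.87°

Checks: |MU| = 12.00 ✓; ∠(MU, UJ) = 90.00° ✓; |UJ| = 34.60 ✓; |GJ| = 65.39 ✓.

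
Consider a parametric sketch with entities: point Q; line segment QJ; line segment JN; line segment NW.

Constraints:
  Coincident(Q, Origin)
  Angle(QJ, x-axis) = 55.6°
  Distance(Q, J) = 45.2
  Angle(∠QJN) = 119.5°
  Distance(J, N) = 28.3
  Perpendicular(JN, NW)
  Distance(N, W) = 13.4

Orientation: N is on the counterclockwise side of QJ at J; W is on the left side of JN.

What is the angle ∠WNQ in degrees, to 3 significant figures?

52.1°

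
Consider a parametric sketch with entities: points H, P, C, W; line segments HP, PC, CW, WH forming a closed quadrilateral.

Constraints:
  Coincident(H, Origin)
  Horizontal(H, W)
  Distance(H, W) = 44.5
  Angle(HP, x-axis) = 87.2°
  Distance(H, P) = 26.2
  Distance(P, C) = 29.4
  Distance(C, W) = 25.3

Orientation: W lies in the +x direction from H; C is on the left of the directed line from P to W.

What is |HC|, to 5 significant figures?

36.708

H is at the origin; HW is horizontal with |HW| = 44.5 and W in +x, so W = (44.5, 0). HP runs at 87.2° with |HP| = 26.2, so P = (1.2799, 26.169). C is determined by |PC| = 29.4 and |CW| = 25.3 together: it lies at the intersection of circle(P, 29.4) and circle(W, 25.3). With |PW| = 50.525, the foot of the radical line on PW is 27.482 from P and the perpendicular offset is √(29.4² − 27.482²) = 10.445. Taking the left-of-PW solution: C = (30.198, 20.870).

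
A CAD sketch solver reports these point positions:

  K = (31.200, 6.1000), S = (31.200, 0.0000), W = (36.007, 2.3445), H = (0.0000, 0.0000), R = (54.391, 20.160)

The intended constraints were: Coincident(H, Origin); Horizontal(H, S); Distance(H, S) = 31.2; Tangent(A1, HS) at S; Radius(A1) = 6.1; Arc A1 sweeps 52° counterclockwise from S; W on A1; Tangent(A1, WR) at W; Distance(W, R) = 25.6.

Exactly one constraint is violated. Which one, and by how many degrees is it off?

Tangent(A1, WR) at W — off by 7.90°.

H = (0.00, 0.00) ✓; H.y = 0.00, S.y = 0.00 ✓; |HS| = 31.20 ✓; ∠(KS, SH) = 90.00° ✓; |KS| = 6.100 ✓; bearing(K→W) − bearing(K→S) = 52.00° ✓; |KW| = 6.100 ✓; ∠(KW, WR) = 97.90° ✗; |WR| = 25.60 ✓.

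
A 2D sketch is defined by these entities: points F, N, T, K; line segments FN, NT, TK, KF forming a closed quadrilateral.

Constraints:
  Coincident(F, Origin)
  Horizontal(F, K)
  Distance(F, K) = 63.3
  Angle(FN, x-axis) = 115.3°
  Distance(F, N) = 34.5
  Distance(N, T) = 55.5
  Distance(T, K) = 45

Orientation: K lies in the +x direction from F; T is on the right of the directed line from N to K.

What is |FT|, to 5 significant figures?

23.353

Checks: |NT| = 55.50 ✓; |TK| = 45.00 ✓.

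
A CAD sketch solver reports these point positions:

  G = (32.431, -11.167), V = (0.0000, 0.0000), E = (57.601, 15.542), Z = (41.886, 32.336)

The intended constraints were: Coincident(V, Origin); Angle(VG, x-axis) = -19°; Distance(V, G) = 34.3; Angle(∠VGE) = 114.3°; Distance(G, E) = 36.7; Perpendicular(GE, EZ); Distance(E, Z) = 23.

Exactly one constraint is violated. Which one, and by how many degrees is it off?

Perpendicular(GE, EZ) — off by 3.60°.

V = (0.00, 0.00) ✓; VG at -19.00° ✓; |VG| = 34.30 ✓; ∠VGE = 114.3° ✓; |GE| = 36.70 ✓; ∠(GE, EZ) = 86.40° ✗; |EZ| = 23.00 ✓.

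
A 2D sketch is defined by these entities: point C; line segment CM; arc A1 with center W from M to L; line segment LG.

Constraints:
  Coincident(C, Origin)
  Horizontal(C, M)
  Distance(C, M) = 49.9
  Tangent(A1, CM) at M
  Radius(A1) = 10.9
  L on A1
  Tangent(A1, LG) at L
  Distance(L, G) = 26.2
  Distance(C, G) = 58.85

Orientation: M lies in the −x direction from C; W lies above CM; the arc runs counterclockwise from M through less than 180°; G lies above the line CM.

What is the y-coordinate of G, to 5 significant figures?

38.722

C is at the origin; CM is horizontal with |CM| = 49.9 and M on the −x side, so M = (-49.900, 0.0000). A1 meets CM tangentially, so WM is at right angles to CM, so W = M + (0, 10.9) = (-49.900, 10.900). Since WL ⟂ LG (tangency), |WG| = √(10.9² + 26.2²) = 28.377 regardless of where L sits on A1. So G lies on both circle(C, 58.85) and circle(W, 28.377); the above-CM intersection is G = (-44.316, 38.722). L is the foot of the tangent from G: L = (-39.209, 13.025).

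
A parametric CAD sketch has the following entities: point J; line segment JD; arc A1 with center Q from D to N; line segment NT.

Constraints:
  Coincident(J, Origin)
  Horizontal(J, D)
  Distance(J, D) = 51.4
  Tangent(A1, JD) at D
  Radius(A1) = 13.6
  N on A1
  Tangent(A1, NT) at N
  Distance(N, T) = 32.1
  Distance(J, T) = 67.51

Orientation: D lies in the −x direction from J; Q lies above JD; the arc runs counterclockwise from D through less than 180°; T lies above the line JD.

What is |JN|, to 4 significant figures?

42.09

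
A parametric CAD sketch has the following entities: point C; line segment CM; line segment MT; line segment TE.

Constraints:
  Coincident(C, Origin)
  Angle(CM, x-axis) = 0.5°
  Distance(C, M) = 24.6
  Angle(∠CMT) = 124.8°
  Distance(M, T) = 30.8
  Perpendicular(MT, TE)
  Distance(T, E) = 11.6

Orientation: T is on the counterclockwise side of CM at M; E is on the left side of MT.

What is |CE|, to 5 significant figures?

45.657

C is at the origin; CM runs at 0.5° with length 24.6, so M = 24.6·(cos 0.5°, sin 0.5°) = (24.599, 0.21467). ∠CMT = 124.8°, so MT runs at 0.5° + (180° − 124.8°) = 55.700° from the x-axis; with |MT| = 30.8, T = M + 30.8·(cos 55.700°, sin 55.700°) = (41.956, 25.659). The perpendicularity gives TE at right angles to MT; with |TE| = 11.6 on the left of MT, E = T + 11.6·(-0.82610, 0.56353) = (32.373, 32.195). Then |CE| = |E − C| = 45.657.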